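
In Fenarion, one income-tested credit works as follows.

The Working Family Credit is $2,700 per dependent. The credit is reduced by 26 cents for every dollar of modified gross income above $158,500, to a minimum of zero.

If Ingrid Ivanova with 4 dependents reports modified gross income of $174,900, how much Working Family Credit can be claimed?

Working Family Credit: base = 4 × $2,700 = $10,800. 26% of the $16,400 excess over $158,500 is $4,264; credit = $10,800 − $4,264 = $6,536.

$6,536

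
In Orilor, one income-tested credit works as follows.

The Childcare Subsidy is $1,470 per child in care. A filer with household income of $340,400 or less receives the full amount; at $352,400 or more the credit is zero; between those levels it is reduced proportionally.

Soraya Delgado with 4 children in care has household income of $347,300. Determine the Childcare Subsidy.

$2,499

Childcare Subsidy: base = 4 × $1,470 = $5,880. $347,300 is $6,900 into a $12,000 phase-out range, leaving 5,100/12,000 of the credit: $5,880 × 5,100/12,000 = $2,499.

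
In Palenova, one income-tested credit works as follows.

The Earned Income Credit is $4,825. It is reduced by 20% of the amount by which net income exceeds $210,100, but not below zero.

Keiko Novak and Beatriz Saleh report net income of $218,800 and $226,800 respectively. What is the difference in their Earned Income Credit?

Keiko ($218,800): Earned Income Credit: 20% of the $8,700 excess over $210,100 is $1,740; credit = $4,825 − $1,740 = $3,085.
Beatriz ($226,800): Earned Income Credit: 20% of the $16,700 excess over $210,100 is $3,340; credit = $4,825 − $3,340 = $1,485.
Difference: |$3,085 − $1,485| = $1,600.

$1,600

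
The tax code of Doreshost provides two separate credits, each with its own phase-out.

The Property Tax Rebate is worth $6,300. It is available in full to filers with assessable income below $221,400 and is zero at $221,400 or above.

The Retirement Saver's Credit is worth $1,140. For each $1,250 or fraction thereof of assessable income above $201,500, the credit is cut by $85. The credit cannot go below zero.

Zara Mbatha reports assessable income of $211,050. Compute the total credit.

Property Tax Rebate: $211,050 is below the $221,400 cutoff, so the full $6,300 applies.
Retirement Saver's Credit: income exceeds $201,500 by $9,550, which is 8 full-or-partial $1,250 increments; reduction = 8 × $85 = $680, leaving $460.
Total: $6,300 + $460 = $6,760.

$6,760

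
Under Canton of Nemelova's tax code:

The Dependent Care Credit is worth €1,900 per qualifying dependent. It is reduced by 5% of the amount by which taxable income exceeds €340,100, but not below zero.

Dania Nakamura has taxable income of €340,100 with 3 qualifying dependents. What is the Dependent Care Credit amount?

Dependent Care Credit: base = 3 × €1,900 = €5,700. €340,100 is at or below the €340,100 threshold, so the full €5,700 applies.

€5,700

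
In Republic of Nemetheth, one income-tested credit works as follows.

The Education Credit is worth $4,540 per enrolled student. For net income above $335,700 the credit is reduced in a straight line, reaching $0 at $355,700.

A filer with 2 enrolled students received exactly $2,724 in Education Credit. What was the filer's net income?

Full credit = 2 × $4,540 = $9,080.
$2,724 is 2,724/9,080 of the full $9,080, so 6,356/9,080 of the $20,000 range has been used: income = $335,700 + $20,000 × 6,356/9,080 = $349,700.

$349,700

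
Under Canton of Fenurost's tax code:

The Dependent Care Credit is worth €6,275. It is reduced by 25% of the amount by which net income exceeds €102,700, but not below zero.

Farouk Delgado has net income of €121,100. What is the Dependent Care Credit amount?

€1,675

Dependent Care Credit: 25% of the €18,400 excess over €102,700 is €4,600; credit = €6,275 − €4,600 = €1,675.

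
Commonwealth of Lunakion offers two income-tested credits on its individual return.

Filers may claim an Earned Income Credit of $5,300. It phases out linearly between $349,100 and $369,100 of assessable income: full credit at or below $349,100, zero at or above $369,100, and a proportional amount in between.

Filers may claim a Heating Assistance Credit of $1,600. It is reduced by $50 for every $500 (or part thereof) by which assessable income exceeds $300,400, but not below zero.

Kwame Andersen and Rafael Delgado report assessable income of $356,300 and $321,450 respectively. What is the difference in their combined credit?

Kwame ($356,300): Earned Income Credit: $356,300 is $7,200 into a $20,000 phase-out range, leaving 12,800/20,000 of the credit: $5,300 × 12,800/20,000 = $3,392. Heating Assistance Credit: income exceeds $300,400 by $55,900 → 112 increments × $50 = $5,600 ≥ base, so the credit is $0. total $3,392 + $0 = $3,392
Rafael ($321,450): Earned Income Credit: $321,450 is at or below the $349,100 threshold, so the full $5,300 applies. Heating Assistance Credit: income exceeds $300,400 by $21,050 → 43 increments × $50 = $2,150 ≥ base, so the credit is $0. total $5,300 + $0 = $5,300
Difference: |$3,392 − $5,300| = $1,908.

$1,908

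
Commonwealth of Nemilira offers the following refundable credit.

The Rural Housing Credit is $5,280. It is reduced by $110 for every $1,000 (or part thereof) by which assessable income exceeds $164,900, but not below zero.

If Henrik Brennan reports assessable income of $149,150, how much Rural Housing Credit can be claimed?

$5,280

Rural Housing Credit: $149,150 is at or below the $164,900 threshold, so the full $5,280 applies.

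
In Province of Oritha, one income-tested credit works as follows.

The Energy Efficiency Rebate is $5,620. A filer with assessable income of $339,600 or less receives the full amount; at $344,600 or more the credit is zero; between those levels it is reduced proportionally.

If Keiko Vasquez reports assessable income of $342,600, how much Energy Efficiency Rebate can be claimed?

Energy Efficiency Rebate: $342,600 is $3,000 into a $5,000 phase-out range, leaving 2,000/5,000 of the credit: $5,620 × 2,000/5,000 = $2,248.

$2,248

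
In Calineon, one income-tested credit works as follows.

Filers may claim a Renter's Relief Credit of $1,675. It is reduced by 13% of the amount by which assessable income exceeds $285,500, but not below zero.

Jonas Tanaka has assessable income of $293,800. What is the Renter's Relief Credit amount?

$596

Renter's Relief Credit: 13% of the $8,300 excess over $285,500 is $1,079; credit = $1,675 − $1,079 = $596.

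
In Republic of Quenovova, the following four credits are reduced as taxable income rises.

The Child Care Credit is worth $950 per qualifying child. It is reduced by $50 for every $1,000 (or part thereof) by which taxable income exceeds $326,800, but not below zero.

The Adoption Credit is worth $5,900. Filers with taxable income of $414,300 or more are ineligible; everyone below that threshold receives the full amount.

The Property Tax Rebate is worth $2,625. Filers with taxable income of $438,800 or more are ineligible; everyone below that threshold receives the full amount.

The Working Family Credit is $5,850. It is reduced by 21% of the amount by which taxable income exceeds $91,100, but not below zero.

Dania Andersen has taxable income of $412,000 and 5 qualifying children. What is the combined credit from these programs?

$8,975

Child Care Credit: base = 5 × $950 = $4,750. income exceeds $326,800 by $85,200, which is 86 full-or-partial $1,000 increments; reduction = 86 × $50 = $4,300, leaving $450.
Adoption Credit: $412,000 is below the $414,300 cutoff, so the full $5,900 applies.
Property Tax Rebate: $412,000 is below the $438,800 cutoff, so the full $2,625 applies.
Working Family Credit: 21% of the $320,900 excess over $91,100 is $67,389 ≥ base, so the credit is $0.
Total: $450 + $5,900 + $2,625 + $0 = $8,975.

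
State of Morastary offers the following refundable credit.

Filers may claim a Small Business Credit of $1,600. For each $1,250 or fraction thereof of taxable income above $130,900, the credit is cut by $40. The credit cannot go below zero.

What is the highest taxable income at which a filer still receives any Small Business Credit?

After 39 increments the reduction is 39 × $40 = $1,560, leaving $40; one more increment wipes it out. Increment 39 ends at excess 39 × $1,250 = $48,750, so the highest qualifying income is $130,900 + $48,750 = $179,650.

$179,650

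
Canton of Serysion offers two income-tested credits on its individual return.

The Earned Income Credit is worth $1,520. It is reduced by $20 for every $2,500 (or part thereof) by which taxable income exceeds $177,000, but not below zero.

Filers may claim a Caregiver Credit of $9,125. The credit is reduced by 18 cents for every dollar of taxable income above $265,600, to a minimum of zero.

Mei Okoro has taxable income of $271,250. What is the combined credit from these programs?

Earned Income Credit: income exceeds $177,000 by $94,250, which is 38 full-or-partial $2,500 increments; reduction = 38 × $20 = $760, leaving $760.
Caregiver Credit: 18% of the $5,650 excess over $265,600 is $1,017; credit = $9,125 − $1,017 = $8,108.
Total: $760 + $8,108 = $8,868.

$8,868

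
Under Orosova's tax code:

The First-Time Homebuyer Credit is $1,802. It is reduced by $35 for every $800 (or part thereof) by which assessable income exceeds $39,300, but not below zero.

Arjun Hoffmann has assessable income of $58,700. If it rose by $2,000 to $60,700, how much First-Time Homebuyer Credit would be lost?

$70

At $58,700 — income exceeds $39,300 by $19,400, which is 25 full-or-partial $800 increments; reduction = 25 × $35 = $875, leaving $927.
At $60,700 — income exceeds $39,300 by $21,400, which is 27 full-or-partial $800 increments; reduction = 27 × $35 = $945, leaving $857.
Lost: $927 − $857 = $70.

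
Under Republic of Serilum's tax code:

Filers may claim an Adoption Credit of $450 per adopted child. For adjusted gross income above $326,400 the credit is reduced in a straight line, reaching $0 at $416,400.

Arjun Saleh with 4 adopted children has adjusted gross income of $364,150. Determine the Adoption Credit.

$1,045

Adoption Credit: base = 4 × $450 = $1,800. $364,150 is $37,750 into a $90,000 phase-out range, leaving 52,250/90,000 of the credit: $1,800 × 52,250/90,000 = $1,045.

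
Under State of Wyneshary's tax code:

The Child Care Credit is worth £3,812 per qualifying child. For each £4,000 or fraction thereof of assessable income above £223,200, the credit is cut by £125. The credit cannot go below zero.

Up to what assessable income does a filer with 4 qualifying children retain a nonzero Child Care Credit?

£707,200

Full credit = 4 × £3,812 = £15,248.
After 121 increments the reduction is 121 × £125 = £15,125, leaving £123; one more increment wipes it out. Increment 121 ends at excess 121 × £4,000 = £484,000, so the highest qualifying income is £223,200 + £484,000 = £707,200.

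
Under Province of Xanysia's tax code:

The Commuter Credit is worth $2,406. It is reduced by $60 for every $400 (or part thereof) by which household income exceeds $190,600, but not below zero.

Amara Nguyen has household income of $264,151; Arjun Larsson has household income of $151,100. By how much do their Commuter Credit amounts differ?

Amara ($264,151): Commuter Credit: income exceeds $190,600 by $73,551 → 184 increments × $60 = $11,040 ≥ base, so the credit is $0.
Arjun ($151,100): Commuter Credit: $151,100 is at or below the $190,600 threshold, so the full $2,406 applies.
Difference: |$0 − $2,406| = $2,406.

$2,406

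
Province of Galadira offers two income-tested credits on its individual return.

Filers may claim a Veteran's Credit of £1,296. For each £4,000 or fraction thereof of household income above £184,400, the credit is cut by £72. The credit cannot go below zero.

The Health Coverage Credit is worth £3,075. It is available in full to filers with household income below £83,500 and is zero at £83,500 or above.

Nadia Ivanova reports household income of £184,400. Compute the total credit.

£1,296

Veteran's Credit: £184,400 is at or below the £184,400 threshold, so the full £1,296 applies.
Health Coverage Credit: £184,400 meets or exceeds the £83,500 cutoff, so the credit is £0.
Total: £1,296 + £0 = £1,296.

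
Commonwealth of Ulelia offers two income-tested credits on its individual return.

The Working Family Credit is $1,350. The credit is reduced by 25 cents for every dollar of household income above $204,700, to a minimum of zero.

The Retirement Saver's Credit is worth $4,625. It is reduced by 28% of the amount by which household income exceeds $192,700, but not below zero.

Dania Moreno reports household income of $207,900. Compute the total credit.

Working Family Credit: 25% of the $3,200 excess over $204,700 is $800; credit = $1,350 − $800 = $550.
Retirement Saver's Credit: 28% of the $15,200 excess over $192,700 is $4,256; credit = $4,625 − $4,256 = $369.
Total: $550 + $369 = $919.

$919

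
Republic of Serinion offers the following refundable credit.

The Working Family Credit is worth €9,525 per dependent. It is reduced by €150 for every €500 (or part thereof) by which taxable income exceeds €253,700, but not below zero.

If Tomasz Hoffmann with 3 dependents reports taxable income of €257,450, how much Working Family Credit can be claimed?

Working Family Credit: base = 3 × €9,525 = €28,575. income exceeds €253,700 by €3,750, which is 8 full-or-partial €500 increments; reduction = 8 × €150 = €1,200, leaving €27,375.

€27,375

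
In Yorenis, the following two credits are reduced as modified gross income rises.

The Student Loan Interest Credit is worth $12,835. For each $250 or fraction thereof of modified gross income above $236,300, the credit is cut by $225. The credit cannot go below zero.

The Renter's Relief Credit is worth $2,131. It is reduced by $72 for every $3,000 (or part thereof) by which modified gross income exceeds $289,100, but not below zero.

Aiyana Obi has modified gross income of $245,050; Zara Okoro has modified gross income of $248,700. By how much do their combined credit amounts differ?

Aiyana ($245,050): Student Loan Interest Credit: income exceeds $236,300 by $8,750, which is 35 full-or-partial $250 increments; reduction = 35 × $225 = $7,875, leaving $4,960. Renter's Relief Credit: $245,050 is at or below the $289,100 threshold, so the full $2,131 applies. total $4,960 + $2,131 = $7,091
Zara ($248,700): Student Loan Interest Credit: income exceeds $236,300 by $12,400, which is 50 full-or-partial $250 increments; reduction = 50 × $225 = $11,250, leaving $1,585. Renter's Relief Credit: $248,700 is at or below the $289,100 threshold, so the full $2,131 applies. total $1,585 + $2,131 = $3,716
Difference: |$7,091 − $3,716| = $3,375.

$3,375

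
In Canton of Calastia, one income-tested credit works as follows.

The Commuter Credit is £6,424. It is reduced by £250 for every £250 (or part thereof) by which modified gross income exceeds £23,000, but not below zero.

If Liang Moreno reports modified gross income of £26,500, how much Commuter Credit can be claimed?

£2,924

Commuter Credit: income exceeds £23,000 by £3,500, which is 14 full-or-partial £250 increments; reduction = 14 × £250 = £3,500, leaving £2,924.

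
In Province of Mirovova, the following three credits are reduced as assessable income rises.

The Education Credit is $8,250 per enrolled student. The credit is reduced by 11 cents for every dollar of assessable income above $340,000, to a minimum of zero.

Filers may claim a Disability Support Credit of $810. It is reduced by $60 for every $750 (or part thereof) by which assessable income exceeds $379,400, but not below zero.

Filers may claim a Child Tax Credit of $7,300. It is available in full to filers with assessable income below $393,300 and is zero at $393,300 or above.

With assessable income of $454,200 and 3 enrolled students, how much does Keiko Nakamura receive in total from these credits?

Education Credit: base = 3 × $8,250 = $24,750. 11% of the $114,200 excess over $340,000 is $12,562; credit = $24,750 − $12,562 = $12,188.
Disability Support Credit: income exceeds $379,400 by $74,800 → 100 increments × $60 = $6,000 ≥ base, so the credit is $0.
Child Tax Credit: $454,200 meets or exceeds the $393,300 cutoff, so the credit is $0.
Total: $12,188 + $0 + $0 = $12,188.

$12,188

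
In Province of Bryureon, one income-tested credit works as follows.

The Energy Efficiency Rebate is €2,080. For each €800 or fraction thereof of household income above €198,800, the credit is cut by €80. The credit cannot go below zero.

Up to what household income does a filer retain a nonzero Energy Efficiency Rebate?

After 25 increments the reduction is 25 × €80 = €2,000, leaving €80; one more increment wipes it out. Increment 25 ends at excess 25 × €800 = €20,000, so the highest qualifying income is €198,800 + €20,000 = €218,800.

€218,800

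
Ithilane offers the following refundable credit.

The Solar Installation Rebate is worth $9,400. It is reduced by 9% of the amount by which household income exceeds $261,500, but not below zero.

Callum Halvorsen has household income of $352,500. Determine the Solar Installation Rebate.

$1,210

Solar Installation Rebate: 9% of the $91,000 excess over $261,500 is $8,190; credit = $9,400 − $8,190 = $1,210.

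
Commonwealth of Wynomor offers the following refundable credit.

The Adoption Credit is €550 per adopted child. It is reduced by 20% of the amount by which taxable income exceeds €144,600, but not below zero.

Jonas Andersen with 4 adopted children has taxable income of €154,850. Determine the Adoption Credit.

€150

Adoption Credit: base = 4 × €550 = €2,200. 20% of the €10,250 excess over €144,600 is €2,050; credit = €2,200 − €2,050 = €150.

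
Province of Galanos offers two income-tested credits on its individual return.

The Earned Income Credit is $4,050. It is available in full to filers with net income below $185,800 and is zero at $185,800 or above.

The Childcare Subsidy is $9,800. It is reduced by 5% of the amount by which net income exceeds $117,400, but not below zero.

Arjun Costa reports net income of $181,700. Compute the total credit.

$10,635

Earned Income Credit: $181,700 is below the $185,800 cutoff, so the full $4,050 applies.
Childcare Subsidy: 5% of the $64,300 excess over $117,400 is $3,215; credit = $9,800 − $3,215 = $6,585.
Total: $4,050 + $6,585 = $10,635.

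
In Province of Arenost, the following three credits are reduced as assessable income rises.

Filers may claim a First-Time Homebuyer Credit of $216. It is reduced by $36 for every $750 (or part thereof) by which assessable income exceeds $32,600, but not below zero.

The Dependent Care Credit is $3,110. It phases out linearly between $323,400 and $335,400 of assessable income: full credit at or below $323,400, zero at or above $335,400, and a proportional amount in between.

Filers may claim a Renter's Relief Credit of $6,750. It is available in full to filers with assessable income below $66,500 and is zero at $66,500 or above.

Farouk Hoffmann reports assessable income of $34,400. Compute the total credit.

$9,968

First-Time Homebuyer Credit: income exceeds $32,600 by $1,800, which is 3 full-or-partial $750 increments; reduction = 3 × $36 = $108, leaving $108.
Dependent Care Credit: $34,400 is at or below the $323,400 threshold, so the full $3,110 applies.
Renter's Relief Credit: $34,400 is below the $66,500 cutoff, so the full $6,750 applies.
Total: $108 + $3,110 + $6,750 = $9,968.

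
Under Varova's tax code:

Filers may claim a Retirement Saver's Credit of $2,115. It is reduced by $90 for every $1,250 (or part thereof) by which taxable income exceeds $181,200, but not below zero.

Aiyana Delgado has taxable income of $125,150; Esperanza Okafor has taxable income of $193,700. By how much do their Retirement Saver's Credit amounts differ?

$900

Aiyana ($125,150): Retirement Saver's Credit: $125,150 is at or below the $181,200 threshold, so the full $2,115 applies.
Esperanza ($193,700): Retirement Saver's Credit: income exceeds $181,200 by $12,500, which is 10 full-or-partial $1,250 increments; reduction = 10 × $90 = $900, leaving $1,215.
Difference: |$2,115 − $1,215| = $900.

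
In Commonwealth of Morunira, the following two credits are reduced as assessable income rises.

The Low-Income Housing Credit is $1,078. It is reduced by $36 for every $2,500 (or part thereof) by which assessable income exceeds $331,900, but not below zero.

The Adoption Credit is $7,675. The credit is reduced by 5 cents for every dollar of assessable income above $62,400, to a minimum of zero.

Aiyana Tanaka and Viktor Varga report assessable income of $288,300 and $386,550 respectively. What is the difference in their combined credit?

Aiyana ($288,300): Low-Income Housing Credit: $288,300 is at or below the $331,900 threshold, so the full $1,078 applies. Adoption Credit: 5% of the $225,900 excess over $62,400 is $11,295 ≥ base, so the credit is $0. total $1,078 + $0 = $1,078
Viktor ($386,550): Low-Income Housing Credit: income exceeds $331,900 by $54,650, which is 22 full-or-partial $2,500 increments; reduction = 22 × $36 = $792, leaving $286. Adoption Credit: 5% of the $324,150 excess over $62,400 is $16,207.50 ≥ base, so the credit is $0. total $286 + $0 = $286
Difference: |$1,078 − $286| = $792.

$792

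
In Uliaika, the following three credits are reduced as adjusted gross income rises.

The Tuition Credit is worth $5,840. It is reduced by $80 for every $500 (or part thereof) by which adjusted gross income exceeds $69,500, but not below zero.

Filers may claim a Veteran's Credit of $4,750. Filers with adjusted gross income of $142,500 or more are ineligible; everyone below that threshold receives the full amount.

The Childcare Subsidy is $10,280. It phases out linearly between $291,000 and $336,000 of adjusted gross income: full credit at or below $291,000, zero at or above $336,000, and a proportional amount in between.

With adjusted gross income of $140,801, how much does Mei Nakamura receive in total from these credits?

Tuition Credit: income exceeds $69,500 by $71,301 → 143 increments × $80 = $11,440 ≥ base, so the credit is $0.
Veteran's Credit: $140,801 is below the $142,500 cutoff, so the full $4,750 applies.
Childcare Subsidy: $140,801 is at or below the $291,000 threshold, so the full $10,280 applies.
Total: $0 + $4,750 + $10,280 = $15,030.

$15,030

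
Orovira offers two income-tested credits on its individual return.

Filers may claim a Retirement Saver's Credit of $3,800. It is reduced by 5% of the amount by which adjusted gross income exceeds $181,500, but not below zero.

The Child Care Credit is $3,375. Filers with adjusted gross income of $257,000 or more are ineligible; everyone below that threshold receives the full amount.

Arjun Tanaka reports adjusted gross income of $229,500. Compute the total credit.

$4,775

Retirement Saver's Credit: 5% of the $48,000 excess over $181,500 is $2,400; credit = $3,800 − $2,400 = $1,400.
Child Care Credit: $229,500 is below the $257,000 cutoff, so the full $3,375 applies.
Total: $1,400 + $3,375 = $4,775.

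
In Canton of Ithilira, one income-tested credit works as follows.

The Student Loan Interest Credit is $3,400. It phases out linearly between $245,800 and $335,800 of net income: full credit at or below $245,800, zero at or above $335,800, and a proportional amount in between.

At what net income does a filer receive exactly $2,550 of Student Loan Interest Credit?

$268,300

$2,550 is 2,550/3,400 of the full $3,400, so 850/3,400 of the $90,000 range has been used: income = $245,800 + $90,000 × 850/3,400 = $268,300.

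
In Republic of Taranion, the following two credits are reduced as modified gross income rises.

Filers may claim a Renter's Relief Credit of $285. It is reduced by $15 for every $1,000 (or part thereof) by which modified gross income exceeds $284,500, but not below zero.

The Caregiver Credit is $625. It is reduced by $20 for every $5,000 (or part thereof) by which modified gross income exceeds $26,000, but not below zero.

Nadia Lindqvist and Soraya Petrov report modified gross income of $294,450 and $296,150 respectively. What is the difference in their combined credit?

$30

Nadia ($294,450): Renter's Relief Credit: income exceeds $284,500 by $9,950, which is 10 full-or-partial $1,000 increments; reduction = 10 × $15 = $150, leaving $135. Caregiver Credit: income exceeds $26,000 by $268,450 → 54 increments × $20 = $1,080 ≥ base, so the credit is $0. total $135 + $0 = $135
Soraya ($296,150): Renter's Relief Credit: income exceeds $284,500 by $11,650, which is 12 full-or-partial $1,000 increments; reduction = 12 × $15 = $180, leaving $105. Caregiver Credit: income exceeds $26,000 by $270,150 → 55 increments × $20 = $1,100 ≥ base, so the credit is $0. total $105 + $0 = $105
Difference: |$135 − $105| = $30.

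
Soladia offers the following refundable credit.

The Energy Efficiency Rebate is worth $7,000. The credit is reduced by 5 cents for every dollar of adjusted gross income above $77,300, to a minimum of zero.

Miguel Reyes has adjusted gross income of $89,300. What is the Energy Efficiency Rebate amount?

$6,400

Energy Efficiency Rebate: 5% of the $12,000 excess over $77,300 is $600; credit = $7,000 − $600 = $6,400.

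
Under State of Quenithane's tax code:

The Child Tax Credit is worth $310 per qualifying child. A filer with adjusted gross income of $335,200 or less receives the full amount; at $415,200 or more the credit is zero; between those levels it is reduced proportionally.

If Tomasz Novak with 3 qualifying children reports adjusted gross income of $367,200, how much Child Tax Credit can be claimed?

$558

Child Tax Credit: base = 3 × $310 = $930. $367,200 is $32,000 into a $80,000 phase-out range, leaving 48,000/80,000 of the credit: $930 × 48,000/80,000 = $558.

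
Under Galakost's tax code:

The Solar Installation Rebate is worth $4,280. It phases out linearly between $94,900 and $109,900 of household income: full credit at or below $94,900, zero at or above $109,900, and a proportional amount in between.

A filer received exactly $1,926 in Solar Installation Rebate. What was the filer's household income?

$103,150

$1,926 is 1,926/4,280 of the full $4,280, so 2,354/4,280 of the $15,000 range has been used: income = $94,900 + $15,000 × 2,354/4,280 = $103,150.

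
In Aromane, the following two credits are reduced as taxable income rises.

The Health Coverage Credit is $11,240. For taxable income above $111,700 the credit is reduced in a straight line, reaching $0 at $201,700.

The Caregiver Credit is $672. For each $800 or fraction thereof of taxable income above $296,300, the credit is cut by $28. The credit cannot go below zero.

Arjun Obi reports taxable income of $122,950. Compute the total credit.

$10,507

Health Coverage Credit: $122,950 is $11,250 into a $90,000 phase-out range, leaving 78,750/90,000 of the credit: $11,240 × 78,750/90,000 = $9,835.
Caregiver Credit: $122,950 is at or below the $296,300 threshold, so the full $672 applies.
Total: $9,835 + $672 = $10,507.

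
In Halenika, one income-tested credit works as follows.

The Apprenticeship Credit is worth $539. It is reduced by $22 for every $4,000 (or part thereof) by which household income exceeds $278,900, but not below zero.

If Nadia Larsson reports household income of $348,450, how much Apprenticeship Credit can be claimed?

Apprenticeship Credit: income exceeds $278,900 by $69,550, which is 18 full-or-partial $4,000 increments; reduction = 18 × $22 = $396, leaving $143.

$143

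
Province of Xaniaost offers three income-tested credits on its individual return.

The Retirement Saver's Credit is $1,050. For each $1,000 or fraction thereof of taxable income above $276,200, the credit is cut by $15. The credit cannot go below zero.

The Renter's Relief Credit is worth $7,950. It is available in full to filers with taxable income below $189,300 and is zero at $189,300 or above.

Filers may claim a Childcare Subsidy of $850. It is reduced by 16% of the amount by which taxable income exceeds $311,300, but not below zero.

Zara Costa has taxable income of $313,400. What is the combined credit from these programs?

$994

Retirement Saver's Credit: income exceeds $276,200 by $37,200, which is 38 full-or-partial $1,000 increments; reduction = 38 × $15 = $570, leaving $480.
Renter's Relief Credit: $313,400 meets or exceeds the $189,300 cutoff, so the credit is $0.
Childcare Subsidy: 16% of the $2,100 excess over $311,300 is $336; credit = $850 − $336 = $514.
Total: $480 + $0 + $514 = $994.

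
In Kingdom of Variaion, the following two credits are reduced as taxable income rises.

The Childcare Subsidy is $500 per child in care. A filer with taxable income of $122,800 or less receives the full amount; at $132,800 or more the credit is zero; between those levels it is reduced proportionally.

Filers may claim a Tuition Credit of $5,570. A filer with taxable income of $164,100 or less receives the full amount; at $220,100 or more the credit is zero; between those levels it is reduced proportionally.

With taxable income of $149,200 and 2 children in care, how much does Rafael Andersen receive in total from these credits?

$5,570

Childcare Subsidy: base = 2 × $500 = $1,000. $149,200 is at or above $132,800, so the credit is $0.
Tuition Credit: $149,200 is at or below the $164,100 threshold, so the full $5,570 applies.
Total: $0 + $5,570 = $5,570.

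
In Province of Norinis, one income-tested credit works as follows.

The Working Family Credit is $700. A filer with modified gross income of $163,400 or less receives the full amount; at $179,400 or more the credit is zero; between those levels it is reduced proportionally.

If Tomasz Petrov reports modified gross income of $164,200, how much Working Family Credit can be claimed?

$665

Working Family Credit: $164,200 is $800 into a $16,000 phase-out range, leaving 15,200/16,000 of the credit: $700 × 15,200/16,000 = $665.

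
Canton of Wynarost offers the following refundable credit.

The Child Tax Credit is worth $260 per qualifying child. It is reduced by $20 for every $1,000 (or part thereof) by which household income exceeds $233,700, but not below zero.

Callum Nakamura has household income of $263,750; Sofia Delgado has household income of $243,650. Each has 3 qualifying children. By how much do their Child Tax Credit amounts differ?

Callum ($263,750): Child Tax Credit: base = 3 × $260 = $780. income exceeds $233,700 by $30,050, which is 31 full-or-partial $1,000 increments; reduction = 31 × $20 = $620, leaving $160.
Sofia ($243,650): Child Tax Credit: base = 3 × $260 = $780. income exceeds $233,700 by $9,950, which is 10 full-or-partial $1,000 increments; reduction = 10 × $20 = $200, leaving $580.
Difference: |$160 − $580| = $420.

$420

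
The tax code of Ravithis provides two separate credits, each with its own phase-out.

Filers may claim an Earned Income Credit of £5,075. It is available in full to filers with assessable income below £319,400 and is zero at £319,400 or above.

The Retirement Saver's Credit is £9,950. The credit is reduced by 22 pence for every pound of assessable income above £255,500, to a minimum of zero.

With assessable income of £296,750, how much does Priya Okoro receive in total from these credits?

£5,950

Earned Income Credit: £296,750 is below the £319,400 cutoff, so the full £5,075 applies.
Retirement Saver's Credit: 22% of the £41,250 excess over £255,500 is £9,075; credit = £9,950 − £9,075 = £875.
Total: £5,075 + £875 = £5,950.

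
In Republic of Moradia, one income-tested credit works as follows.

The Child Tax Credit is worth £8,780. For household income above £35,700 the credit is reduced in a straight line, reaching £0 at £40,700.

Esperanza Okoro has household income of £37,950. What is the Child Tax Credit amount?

£4,829

Child Tax Credit: £37,950 is £2,250 into a £5,000 phase-out range, leaving 2,750/5,000 of the credit: £8,780 × 2,750/5,000 = £4,829.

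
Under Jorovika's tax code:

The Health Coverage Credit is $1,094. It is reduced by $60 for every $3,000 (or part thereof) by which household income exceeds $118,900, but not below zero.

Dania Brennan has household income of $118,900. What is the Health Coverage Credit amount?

Health Coverage Credit: $118,900 is at or below the $118,900 threshold, so the full $1,094 applies.

$1,094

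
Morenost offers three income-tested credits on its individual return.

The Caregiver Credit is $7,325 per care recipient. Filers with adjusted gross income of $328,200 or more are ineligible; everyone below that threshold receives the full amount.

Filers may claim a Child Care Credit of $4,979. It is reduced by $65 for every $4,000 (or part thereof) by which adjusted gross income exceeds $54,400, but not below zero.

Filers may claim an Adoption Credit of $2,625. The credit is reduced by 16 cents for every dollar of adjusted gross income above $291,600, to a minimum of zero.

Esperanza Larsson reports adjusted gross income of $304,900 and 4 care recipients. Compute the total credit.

Caregiver Credit: base = 4 × $7,325 = $29,300. $304,900 is below the $328,200 cutoff, so the full $29,300 applies.
Child Care Credit: income exceeds $54,400 by $250,500, which is 63 full-or-partial $4,000 increments; reduction = 63 × $65 = $4,095, leaving $884.
Adoption Credit: 16% of the $13,300 excess over $291,600 is $2,128; credit = $2,625 − $2,128 = $497.
Total: $29,300 + $884 + $497 = $30,681.

$30,681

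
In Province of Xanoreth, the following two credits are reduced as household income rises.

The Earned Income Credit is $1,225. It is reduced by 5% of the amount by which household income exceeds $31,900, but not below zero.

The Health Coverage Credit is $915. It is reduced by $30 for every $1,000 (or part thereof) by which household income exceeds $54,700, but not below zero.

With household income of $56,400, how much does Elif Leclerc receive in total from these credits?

Earned Income Credit: 5% of the $24,500 excess over $31,900 is $1,225 ≥ base, so the credit is $0.
Health Coverage Credit: income exceeds $54,700 by $1,700, which is 2 full-or-partial $1,000 increments; reduction = 2 × $30 = $60, leaving $855.
Total: $0 + $855 = $855.

$855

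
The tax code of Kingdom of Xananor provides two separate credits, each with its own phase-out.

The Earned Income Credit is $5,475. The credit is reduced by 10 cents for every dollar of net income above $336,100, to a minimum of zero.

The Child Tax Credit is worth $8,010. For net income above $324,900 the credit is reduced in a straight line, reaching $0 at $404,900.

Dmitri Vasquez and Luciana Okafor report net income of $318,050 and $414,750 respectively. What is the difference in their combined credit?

Dmitri ($318,050): Earned Income Credit: $318,050 is at or below the $336,100 threshold, so the full $5,475 applies. Child Tax Credit: $318,050 is at or below the $324,900 threshold, so the full $8,010 applies. total $5,475 + $8,010 = $13,485
Luciana ($414,750): Earned Income Credit: 10% of the $78,650 excess over $336,100 is $7,865 ≥ base, so the credit is $0. Child Tax Credit: $414,750 is at or above $404,900, so the credit is $0. total $0 + $0 = $0
Difference: |$13,485 − $0| = $13,485.

$13,485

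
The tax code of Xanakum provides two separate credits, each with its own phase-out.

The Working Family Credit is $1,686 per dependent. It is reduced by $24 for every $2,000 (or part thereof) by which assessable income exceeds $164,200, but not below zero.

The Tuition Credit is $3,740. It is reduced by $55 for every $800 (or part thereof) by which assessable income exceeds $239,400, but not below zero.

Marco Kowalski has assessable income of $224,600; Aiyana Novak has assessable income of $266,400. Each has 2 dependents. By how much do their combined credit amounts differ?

Marco ($224,600): Working Family Credit: base = 2 × $1,686 = $3,372. income exceeds $164,200 by $60,400, which is 31 full-or-partial $2,000 increments; reduction = 31 × $24 = $744, leaving $2,628. Tuition Credit: $224,600 is at or below the $239,400 threshold, so the full $3,740 applies. total $2,628 + $3,740 = $6,368
Aiyana ($266,400): Working Family Credit: base = 2 × $1,686 = $3,372. income exceeds $164,200 by $102,200, which is 52 full-or-partial $2,000 increments; reduction = 52 × $24 = $1,248, leaving $2,124. Tuition Credit: income exceeds $239,400 by $27,000, which is 34 full-or-partial $800 increments; reduction = 34 × $55 = $1,870, leaving $1,870. total $2,124 + $1,870 = $3,994
Difference: |$6,368 − $3,994| = $2,374.

$2,374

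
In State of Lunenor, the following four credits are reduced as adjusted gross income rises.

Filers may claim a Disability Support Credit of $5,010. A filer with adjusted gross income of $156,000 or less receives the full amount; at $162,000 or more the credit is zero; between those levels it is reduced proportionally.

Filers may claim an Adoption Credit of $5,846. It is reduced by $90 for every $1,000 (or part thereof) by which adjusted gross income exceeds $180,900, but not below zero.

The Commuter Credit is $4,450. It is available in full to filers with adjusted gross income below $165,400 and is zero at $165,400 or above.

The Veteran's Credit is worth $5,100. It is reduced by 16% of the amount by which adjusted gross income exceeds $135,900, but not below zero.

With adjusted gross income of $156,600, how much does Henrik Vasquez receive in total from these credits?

Disability Support Credit: $156,600 is $600 into a $6,000 phase-out range, leaving 5,400/6,000 of the credit: $5,010 × 5,400/6,000 = $4,509.
Adoption Credit: $156,600 is at or below the $180,900 threshold, so the full $5,846 applies.
Commuter Credit: $156,600 is below the $165,400 cutoff, so the full $4,450 applies.
Veteran's Credit: 16% of the $20,700 excess over $135,900 is $3,312; credit = $5,100 − $3,312 = $1,788.
Total: $4,509 + $5,846 + $4,450 + $1,788 = $16,593.

$16,593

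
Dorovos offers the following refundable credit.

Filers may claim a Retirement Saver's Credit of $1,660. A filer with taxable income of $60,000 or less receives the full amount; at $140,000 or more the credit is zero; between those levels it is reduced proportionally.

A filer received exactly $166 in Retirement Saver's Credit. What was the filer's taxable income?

$166 is 166/1,660 of the full $1,660, so 1,494/1,660 of the $80,000 range has been used: income = $60,000 + $80,000 × 1,494/1,660 = $132,000.

$132,000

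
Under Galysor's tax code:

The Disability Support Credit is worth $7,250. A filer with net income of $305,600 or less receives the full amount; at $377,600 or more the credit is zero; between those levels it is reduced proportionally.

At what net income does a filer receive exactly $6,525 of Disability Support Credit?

$312,800

$6,525 is 6,525/7,250 of the full $7,250, so 725/7,250 of the $72,000 range has been used: income = $305,600 + $72,000 × 725/7,250 = $312,800.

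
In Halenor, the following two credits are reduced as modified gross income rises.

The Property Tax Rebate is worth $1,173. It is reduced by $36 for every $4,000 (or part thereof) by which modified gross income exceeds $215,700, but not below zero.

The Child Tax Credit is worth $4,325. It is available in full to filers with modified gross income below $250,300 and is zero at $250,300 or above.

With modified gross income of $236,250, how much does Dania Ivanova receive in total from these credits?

$5,282

Property Tax Rebate: income exceeds $215,700 by $20,550, which is 6 full-or-partial $4,000 increments; reduction = 6 × $36 = $216, leaving $957.
Child Tax Credit: $236,250 is below the $250,300 cutoff, so the full $4,325 applies.
Total: $957 + $4,325 = $5,282.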